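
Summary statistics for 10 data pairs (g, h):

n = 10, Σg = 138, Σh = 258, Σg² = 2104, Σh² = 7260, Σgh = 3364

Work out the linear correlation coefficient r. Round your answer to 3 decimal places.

-0.566

r = (nΣgh − ΣgΣh) / √[(nΣg² − (Σg)²)(nΣh² − (Σh)²)]
Numerator: 10×3364 − 138×258 = -1964
Denominator: √[(21040 − 19044)(72600 − 66564)] = √[1996 × 6036] = 3471.0022
r = -1964 / 3471.0022 ≈ -0.566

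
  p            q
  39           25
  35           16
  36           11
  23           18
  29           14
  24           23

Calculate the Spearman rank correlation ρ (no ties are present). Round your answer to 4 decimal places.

Rank p: 6, 4, 5, 1, 3, 2
Rank q: 6, 3, 1, 4, 2, 5
d = rank(p) − rank(q): 0, 1, 4, -3, 1, -3; Σd² = 36
ρ = 1 − 6Σd² / [n(n²−1)] = 1 − 6×36 / (6×35) = 1 − 216/210 ≈ -0.0286

-0.0286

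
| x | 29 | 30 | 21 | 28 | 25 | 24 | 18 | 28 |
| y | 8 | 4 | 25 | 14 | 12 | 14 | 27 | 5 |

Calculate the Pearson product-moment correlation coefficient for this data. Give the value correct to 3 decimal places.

-0.935

n = 8, Σx = 203, Σy = 109, Σx² = 5275, Σy² = 1995, Σxy = 2531
nΣxy − ΣxΣy = 20248 − 22127 = -1879
nΣx² − (Σx)² = 42200 − 41209 = 991; nΣy² − (Σy)² = 15960 − 11881 = 4079
r = -1879 / √(991 × 4079) = -1879 / 2010.5445 ≈ -0.935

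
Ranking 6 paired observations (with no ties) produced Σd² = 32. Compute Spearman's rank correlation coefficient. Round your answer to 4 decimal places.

ρ = 1 − 6Σd² / [n(n²−1)] = 1 − 6×32 / (6×35)
  = 1 − 192/210 = 1 − 0.91429 ≈ 0.0857

0.0857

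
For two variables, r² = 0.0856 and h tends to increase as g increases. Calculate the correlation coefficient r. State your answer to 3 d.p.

0.293

|r| = √0.0856 = 0.293
The association is positive, so r = 0.293.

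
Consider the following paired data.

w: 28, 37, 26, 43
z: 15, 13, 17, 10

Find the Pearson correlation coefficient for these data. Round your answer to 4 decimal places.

n = 4, Σw = 134, Σz = 55, Σw² = 4678, Σz² = 783, Σwz = 1773
nΣwz − ΣwΣz = 7092 − 7370 = -278
nΣw² − (Σw)² = 18712 − 17956 = 756; nΣz² − (Σz)² = 3132 − 3025 = 107
r = -278 / √(756 × 107) = -278 / 284.4152 ≈ -0.9774

-0.9774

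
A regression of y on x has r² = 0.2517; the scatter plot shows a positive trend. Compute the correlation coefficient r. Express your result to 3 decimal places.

0.502

|r| = √0.2517 = 0.502
The association is positive, so r = 0.502.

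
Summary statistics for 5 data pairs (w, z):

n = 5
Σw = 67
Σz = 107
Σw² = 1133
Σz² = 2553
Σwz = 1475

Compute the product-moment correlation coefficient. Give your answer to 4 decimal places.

0.1656

r = (nΣwz − ΣwΣz) / √[(nΣw² − (Σw)²)(nΣz² − (Σz)²)]
Numerator: 5×1475 − 67×107 = 206
Denominator: √[(5665 − 4489)(12765 − 11449)] = √[1176 × 1316] = 1244.0322
r = 206 / 1244.0322 ≈ 0.1656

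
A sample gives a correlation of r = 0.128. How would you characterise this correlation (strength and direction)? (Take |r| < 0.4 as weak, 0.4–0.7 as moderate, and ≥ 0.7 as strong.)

weak positive

r = 0.128 > 0 so the relationship is positive.
|r| = 0.128, which falls in the weak range.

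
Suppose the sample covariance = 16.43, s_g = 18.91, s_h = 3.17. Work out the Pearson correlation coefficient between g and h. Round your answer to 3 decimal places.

r = Cov(g,h) / (s_g · s_h) = 16.43 / (18.91 × 3.17)
  = 16.43 / 59.9447 ≈ 0.274

0.274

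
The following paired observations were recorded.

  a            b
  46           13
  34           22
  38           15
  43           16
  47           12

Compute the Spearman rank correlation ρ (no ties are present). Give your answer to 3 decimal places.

-0.900

Rank a: 4, 1, 2, 3, 5
Rank b: 2, 5, 3, 4, 1
d = rank(a) − rank(b): 2, -4, -1, -1, 4; Σd² = 38
ρ = 1 − 6Σd² / [n(n²−1)] = 1 − 6×38 / (5×24) = 1 − 228/120 ≈ -0.900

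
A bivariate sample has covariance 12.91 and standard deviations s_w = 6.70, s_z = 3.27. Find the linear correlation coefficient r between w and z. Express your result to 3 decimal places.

0.589

r = Cov(w,z) / (s_w · s_z) = 12.91 / (6.70 × 3.27)
  = 12.91 / 21.9090 ≈ 0.589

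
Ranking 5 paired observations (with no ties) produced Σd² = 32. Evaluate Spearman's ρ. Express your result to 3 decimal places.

ρ = 1 − 6Σd² / [n(n²−1)] = 1 − 6×32 / (5×24)
  = 1 − 192/120 = 1 − 1.6000 ≈ -0.600

-0.600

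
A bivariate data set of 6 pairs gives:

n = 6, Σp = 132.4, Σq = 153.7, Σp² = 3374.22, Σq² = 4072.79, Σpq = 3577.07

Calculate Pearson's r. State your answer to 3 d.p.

0.749

r = (nΣpq − ΣpΣq) / √[(nΣp² − (Σp)²)(nΣq² − (Σq)²)]
Numerator: 6×3577.07 − 132.4×153.7 = 1112.54
Denominator: √[(20245.32 − 17529.76)(24436.74 − 23623.69)] = √[2715.56 × 813.05] = 1485.8957
r = 1112.54 / 1485.8957 ≈ 0.749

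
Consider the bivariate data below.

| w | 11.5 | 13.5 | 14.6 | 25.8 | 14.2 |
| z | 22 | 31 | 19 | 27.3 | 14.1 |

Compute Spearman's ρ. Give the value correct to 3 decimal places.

Rank w: 1, 2, 4, 5, 3
Rank z: 3, 5, 2, 4, 1
d = rank(w) − rank(z): -2, -3, 2, 1, 2; Σd² = 22
ρ = 1 − 6Σd² / [n(n²−1)] = 1 − 6×22 / (5×24) = 1 − 132/120 ≈ -0.100

-0.100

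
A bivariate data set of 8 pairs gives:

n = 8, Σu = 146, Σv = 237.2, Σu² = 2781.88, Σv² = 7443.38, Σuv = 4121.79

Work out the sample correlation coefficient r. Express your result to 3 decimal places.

-0.944

r = (nΣuv − ΣuΣv) / √[(nΣu² − (Σu)²)(nΣv² − (Σv)²)]
Numerator: 8×4121.79 − 146×237.2 = -1656.88
Denominator: √[(22255.04 − 21316)(59547.04 − 56263.84)] = √[939.04 × 3283.2] = 1755.8634
r = -1656.88 / 1755.8634 ≈ -0.944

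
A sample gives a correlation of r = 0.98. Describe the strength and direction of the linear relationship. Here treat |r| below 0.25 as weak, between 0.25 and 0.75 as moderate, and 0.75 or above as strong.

strong positive

r = 0.98 > 0 so the relationship is positive.
|r| = 0.98, which falls in the strong range.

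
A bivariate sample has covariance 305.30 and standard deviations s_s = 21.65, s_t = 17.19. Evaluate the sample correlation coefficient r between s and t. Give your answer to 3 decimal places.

r = Cov(s,t) / (s_s · s_t) = 305.30 / (21.65 × 17.19)
  = 305.30 / 372.1635 ≈ 0.820

0.820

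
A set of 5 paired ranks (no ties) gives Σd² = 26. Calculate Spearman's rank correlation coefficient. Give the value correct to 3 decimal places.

ρ = 1 − 6Σd² / [n(n²−1)] = 1 − 6×26 / (5×24)
  = 1 − 156/120 = 1 − 1.3000 ≈ -0.300

-0.300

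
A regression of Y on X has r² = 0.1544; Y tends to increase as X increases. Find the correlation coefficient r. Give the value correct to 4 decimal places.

0.3929

|r| = √0.1544 = 0.3929
The association is positive, so r = 0.3929.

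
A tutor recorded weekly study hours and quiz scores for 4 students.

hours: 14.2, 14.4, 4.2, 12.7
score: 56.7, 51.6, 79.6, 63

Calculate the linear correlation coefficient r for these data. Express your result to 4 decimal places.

n = 4, Σx = 45.5, Σy = 250.9, Σx² = 587.93, Σy² = 16182.61, Σxy = 2682.6
nΣxy − ΣxΣy = 10730.4 − 11415.95 = -685.55
nΣx² − (Σx)² = 2351.72 − 2070.25 = 281.47; nΣy² − (Σy)² = 64730.44 − 62950.81 = 1779.63
r = -685.55 / √(281.47 × 1779.63) = -685.55 / 707.7517 ≈ -0.9686

-0.9686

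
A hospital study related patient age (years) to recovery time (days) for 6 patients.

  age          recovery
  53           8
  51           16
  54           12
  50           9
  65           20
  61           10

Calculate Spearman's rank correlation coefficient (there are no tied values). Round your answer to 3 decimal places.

Rank age: 3, 2, 4, 1, 6, 5
Rank recovery: 1, 5, 4, 2, 6, 3
d = rank(age) − rank(recovery): 2, -3, 0, -1, 0, 2; Σd² = 18
ρ = 1 − 6Σd² / [n(n²−1)] = 1 − 6×18 / (6×35) = 1 − 108/210 ≈ 0.486

0.486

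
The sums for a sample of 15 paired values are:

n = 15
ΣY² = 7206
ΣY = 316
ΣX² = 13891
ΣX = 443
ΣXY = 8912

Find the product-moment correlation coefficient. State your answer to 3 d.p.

-0.632

r = (nΣXY − ΣXΣY) / √[(nΣX² − (ΣX)²)(nΣY² − (ΣY)²)]
Numerator: 15×8912 − 443×316 = -6308
Denominator: √[(208365 − 196249)(108090 − 99856)] = √[12116 × 8234] = 9988.1502
r = -6308 / 9988.1502 ≈ -0.632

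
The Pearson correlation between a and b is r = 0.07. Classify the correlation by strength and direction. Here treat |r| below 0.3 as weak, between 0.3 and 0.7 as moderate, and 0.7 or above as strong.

weak positive

r = 0.07 > 0 so the relationship is positive.
|r| = 0.07, which falls in the weak range.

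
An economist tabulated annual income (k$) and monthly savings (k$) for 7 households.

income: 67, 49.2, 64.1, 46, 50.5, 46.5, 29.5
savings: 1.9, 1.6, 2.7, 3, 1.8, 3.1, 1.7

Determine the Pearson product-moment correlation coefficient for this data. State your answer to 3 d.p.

n = 7, Σx = 352.8, Σy = 15.8, Σx² = 18717.2, Σy² = 38.2, Σxy = 802.29
nΣxy − ΣxΣy = 5616.03 − 5574.24 = 41.79
nΣx² − (Σx)² = 131020.4 − 124467.84 = 6552.56; nΣy² − (Σy)² = 267.4 − 249.64 = 17.76
r = 41.79 / √(6552.56 × 17.76) = 41.79 / 341.1356 ≈ 0.123

0.123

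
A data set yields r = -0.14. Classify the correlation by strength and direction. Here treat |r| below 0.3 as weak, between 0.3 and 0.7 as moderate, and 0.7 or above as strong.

weak negative

r = -0.14 < 0 so the relationship is negative.
|r| = 0.14, which falls in the weak range.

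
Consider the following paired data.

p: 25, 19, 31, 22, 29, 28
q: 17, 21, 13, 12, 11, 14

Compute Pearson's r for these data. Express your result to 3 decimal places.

n = 6, Σp = 154, Σq = 88, Σp² = 4056, Σq² = 1360, Σpq = 2202
nΣpq − ΣpΣq = 13212 − 13552 = -340
nΣp² − (Σp)² = 24336 − 23716 = 620; nΣq² − (Σq)² = 8160 − 7744 = 416
r = -340 / √(620 × 416) = -340 / 507.8582 ≈ -0.669

-0.669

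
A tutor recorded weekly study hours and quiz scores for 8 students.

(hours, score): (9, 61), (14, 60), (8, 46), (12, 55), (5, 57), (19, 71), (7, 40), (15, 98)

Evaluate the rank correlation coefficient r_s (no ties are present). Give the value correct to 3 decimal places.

Rank hours: 4, 6, 3, 5, 1, 8, 2, 7
Rank score: 6, 5, 2, 3, 4, 7, 1, 8
d = rank(hours) − rank(score): -2, 1, 1, 2, -3, 1, 1, -1; Σd² = 22
ρ = 1 − 6Σd² / [n(n²−1)] = 1 − 6×22 / (8×63) = 1 − 132/504 ≈ 0.738

0.738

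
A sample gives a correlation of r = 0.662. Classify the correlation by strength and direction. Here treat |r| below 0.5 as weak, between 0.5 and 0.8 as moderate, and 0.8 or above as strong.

moderate positive

r = 0.662 > 0 so the relationship is positive.
|r| = 0.662, which falls in the moderate range.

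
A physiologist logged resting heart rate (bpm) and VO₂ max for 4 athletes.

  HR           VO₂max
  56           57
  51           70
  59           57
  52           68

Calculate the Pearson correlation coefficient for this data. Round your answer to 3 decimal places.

n = 4, Σx = 218, Σy = 252, Σx² = 11922, Σy² = 16022, Σxy = 13661
nΣxy − ΣxΣy = 54644 − 54936 = -292
nΣx² − (Σx)² = 47688 − 47524 = 164; nΣy² − (Σy)² = 64088 − 63504 = 584
r = -292 / √(164 × 584) = -292 / 309.4770 ≈ -0.944

-0.944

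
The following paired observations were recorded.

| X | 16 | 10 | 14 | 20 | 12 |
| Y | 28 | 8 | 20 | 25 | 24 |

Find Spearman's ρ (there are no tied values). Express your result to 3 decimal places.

Rank X: 4, 1, 3, 5, 2
Rank Y: 5, 1, 2, 4, 3
d = rank(X) − rank(Y): -1, 0, 1, 1, -1; Σd² = 4
ρ = 1 − 6Σd² / [n(n²−1)] = 1 − 6×4 / (5×24) = 1 − 24/120 ≈ 0.800

0.800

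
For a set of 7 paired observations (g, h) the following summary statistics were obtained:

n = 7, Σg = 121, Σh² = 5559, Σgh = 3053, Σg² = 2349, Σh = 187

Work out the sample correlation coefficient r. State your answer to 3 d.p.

-0.471

r = (nΣgh − ΣgΣh) / √[(nΣg² − (Σg)²)(nΣh² − (Σh)²)]
Numerator: 7×3053 − 121×187 = -1256
Denominator: √[(16443 − 14641)(38913 − 34969)] = √[1802 × 3944] = 2665.9122
r = -1256 / 2665.9122 ≈ -0.471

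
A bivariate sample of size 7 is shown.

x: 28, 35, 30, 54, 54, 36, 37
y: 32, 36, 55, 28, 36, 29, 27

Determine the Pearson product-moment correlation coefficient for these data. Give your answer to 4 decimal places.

-0.3349

n = 7, Σx = 274, Σy = 243, Σx² = 11406, Σy² = 8995, Σxy = 9305
nΣxy − ΣxΣy = 65135 − 66582 = -1447
nΣx² − (Σx)² = 79842 − 75076 = 4766; nΣy² − (Σy)² = 62965 − 59049 = 3916
r = -1447 / √(4766 × 3916) = -1447 / 4320.1454 ≈ -0.3349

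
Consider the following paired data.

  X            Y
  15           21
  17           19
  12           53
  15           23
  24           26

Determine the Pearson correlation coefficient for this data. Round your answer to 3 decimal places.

-0.453

n = 5, ΣX = 83, ΣY = 142, ΣX² = 1459, ΣY² = 4816, ΣXY = 2243
nΣXY − ΣXΣY = 11215 − 11786 = -571
nΣX² − (ΣX)² = 7295 − 6889 = 406; nΣY² − (ΣY)² = 24080 − 20164 = 3916
r = -571 / √(406 × 3916) = -571 / 1260.9108 ≈ -0.453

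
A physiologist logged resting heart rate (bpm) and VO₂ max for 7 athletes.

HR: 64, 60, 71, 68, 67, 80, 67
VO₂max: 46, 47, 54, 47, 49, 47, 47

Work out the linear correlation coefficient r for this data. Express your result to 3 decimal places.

n = 7, Σx = 477, Σy = 337, Σx² = 32739, Σy² = 16269, Σxy = 22986
nΣxy − ΣxΣy = 160902 − 160749 = 153
nΣx² − (Σx)² = 229173 − 227529 = 1644; nΣy² − (Σy)² = 113883 − 113569 = 314
r = 153 / √(1644 × 314) = 153 / 718.4817 ≈ 0.213

0.213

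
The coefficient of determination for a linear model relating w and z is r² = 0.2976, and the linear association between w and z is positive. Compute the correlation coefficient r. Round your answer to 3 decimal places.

|r| = √0.2976 = 0.546
The association is positive, so r = 0.546.

0.546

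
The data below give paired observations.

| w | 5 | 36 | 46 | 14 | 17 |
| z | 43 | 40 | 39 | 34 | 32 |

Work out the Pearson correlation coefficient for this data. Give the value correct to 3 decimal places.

n = 5, Σw = 118, Σz = 188, Σw² = 3922, Σz² = 7150, Σwz = 4469
nΣwz − ΣwΣz = 22345 − 22184 = 161
nΣw² − (Σw)² = 19610 − 13924 = 5686; nΣz² − (Σz)² = 35750 − 35344 = 406
r = 161 / √(5686 × 406) = 161 / 1519.3801 ≈ 0.106

0.106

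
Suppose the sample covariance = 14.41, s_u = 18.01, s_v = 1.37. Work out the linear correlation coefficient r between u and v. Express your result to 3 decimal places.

r = Cov(u,v) / (s_u · s_v) = 14.41 / (18.01 × 1.37)
  = 14.41 / 24.6737 ≈ 0.584

0.584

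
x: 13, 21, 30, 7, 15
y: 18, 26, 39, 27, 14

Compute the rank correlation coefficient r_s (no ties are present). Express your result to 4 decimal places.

0.3000

Rank x: 2, 4, 5, 1, 3
Rank y: 2, 3, 5, 4, 1
d = rank(x) − rank(y): 0, 1, 0, -3, 2; Σd² = 14
ρ = 1 − 6Σd² / [n(n²−1)] = 1 − 6×14 / (5×24) = 1 − 84/120 ≈ 0.3000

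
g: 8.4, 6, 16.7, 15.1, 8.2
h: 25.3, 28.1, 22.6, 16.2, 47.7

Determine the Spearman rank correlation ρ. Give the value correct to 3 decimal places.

-0.800

Rank g: 3, 1, 5, 4, 2
Rank h: 3, 4, 2, 1, 5
d = rank(g) − rank(h): 0, -3, 3, 3, -3; Σd² = 36
ρ = 1 − 6Σd² / [n(n²−1)] = 1 − 6×36 / (5×24) = 1 − 216/120 ≈ -0.800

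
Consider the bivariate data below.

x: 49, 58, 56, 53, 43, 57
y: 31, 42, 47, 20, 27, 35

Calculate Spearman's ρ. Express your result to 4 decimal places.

0.6571

Rank x: 2, 6, 4, 3, 1, 5
Rank y: 3, 5, 6, 1, 2, 4
d = rank(x) − rank(y): -1, 1, -2, 2, -1, 1; Σd² = 12
ρ = 1 − 6Σd² / [n(n²−1)] = 1 − 6×12 / (6×35) = 1 − 72/210 ≈ 0.6571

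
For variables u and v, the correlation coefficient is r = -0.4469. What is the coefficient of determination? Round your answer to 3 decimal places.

0.200

r² = (-0.4469)² = 0.200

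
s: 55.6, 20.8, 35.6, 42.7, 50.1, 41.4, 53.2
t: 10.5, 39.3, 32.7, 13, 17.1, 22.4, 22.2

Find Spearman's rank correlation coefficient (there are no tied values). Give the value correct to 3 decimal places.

Rank s: 7, 1, 2, 4, 5, 3, 6
Rank t: 1, 7, 6, 2, 3, 5, 4
d = rank(s) − rank(t): 6, -6, -4, 2, 2, -2, 2; Σd² = 104
ρ = 1 − 6Σd² / [n(n²−1)] = 1 − 6×104 / (7×48) = 1 − 624/336 ≈ -0.857

-0.857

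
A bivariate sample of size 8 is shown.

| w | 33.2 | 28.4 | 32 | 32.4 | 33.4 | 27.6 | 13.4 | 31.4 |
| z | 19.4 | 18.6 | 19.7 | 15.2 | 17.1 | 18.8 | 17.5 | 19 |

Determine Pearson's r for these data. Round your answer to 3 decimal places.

0.090

n = 8, Σw = 231.8, Σz = 145.3, Σw² = 7025.4, Σz² = 2654.55, Σwz = 4216.32
nΣwz − ΣwΣz = 33730.56 − 33680.54 = 50.02
nΣw² − (Σw)² = 56203.2 − 53731.24 = 2471.96; nΣz² − (Σz)² = 21236.4 − 21112.09 = 124.31
r = 50.02 / √(2471.96 × 124.31) = 50.02 / 554.3369 ≈ 0.090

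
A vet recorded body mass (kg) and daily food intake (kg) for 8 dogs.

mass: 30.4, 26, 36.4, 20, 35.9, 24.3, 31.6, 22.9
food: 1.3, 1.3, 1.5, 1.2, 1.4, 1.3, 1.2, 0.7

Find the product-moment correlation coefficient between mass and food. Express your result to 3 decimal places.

0.610

n = 8, Σx = 227.5, Σy = 9.9, Σx² = 6727.39, Σy² = 12.65, Σxy = 287.72
nΣxy − ΣxΣy = 2301.76 − 2252.25 = 49.51
nΣx² − (Σx)² = 53819.12 − 51756.25 = 2062.87; nΣy² − (Σy)² = 101.2 − 98.01 = 3.19
r = 49.51 / √(2062.87 × 3.19) = 49.51 / 81.1206 ≈ 0.610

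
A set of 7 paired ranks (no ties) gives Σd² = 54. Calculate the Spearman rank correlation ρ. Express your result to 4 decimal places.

ρ = 1 − 6Σd² / [n(n²−1)] = 1 − 6×54 / (7×48)
  = 1 − 324/336 = 1 − 0.96429 ≈ 0.0357

0.0357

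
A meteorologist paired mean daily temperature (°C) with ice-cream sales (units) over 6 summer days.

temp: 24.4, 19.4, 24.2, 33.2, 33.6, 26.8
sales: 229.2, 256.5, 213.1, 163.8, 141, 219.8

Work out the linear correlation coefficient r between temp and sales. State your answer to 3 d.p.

n = 6, Σx = 161.6, Σy = 1223.4, Σx² = 4506.8, Σy² = 258759.98, Σxy = 31792
nΣxy − ΣxΣy = 190752 − 197701.44 = -6949.44
nΣx² − (Σx)² = 27040.8 − 26114.56 = 926.24; nΣy² − (Σy)² = 1552559.88 − 1496707.56 = 55852.32
r = -6949.44 / √(926.24 × 55852.32) = -6949.44 / 7192.5415 ≈ -0.966

-0.966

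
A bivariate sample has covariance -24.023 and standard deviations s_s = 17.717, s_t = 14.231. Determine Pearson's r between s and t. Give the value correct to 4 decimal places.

r = Cov(s,t) / (s_s · s_t) = -24.023 / (17.717 × 14.231)
  = -24.023 / 252.1306 ≈ -0.0953

-0.0953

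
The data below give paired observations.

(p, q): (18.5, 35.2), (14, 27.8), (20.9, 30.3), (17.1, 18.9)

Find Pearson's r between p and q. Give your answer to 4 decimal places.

n = 4, Σp = 70.5, Σq = 112.2, Σp² = 1267.47, Σq² = 3287.18, Σpq = 1996.86
nΣpq − ΣpΣq = 7987.44 − 7910.1 = 77.34
nΣp² − (Σp)² = 5069.88 − 4970.25 = 99.63; nΣq² − (Σq)² = 13148.72 − 12588.84 = 559.88
r = 77.34 / √(99.63 × 559.88) = 77.34 / 236.1797 ≈ 0.3275

0.3275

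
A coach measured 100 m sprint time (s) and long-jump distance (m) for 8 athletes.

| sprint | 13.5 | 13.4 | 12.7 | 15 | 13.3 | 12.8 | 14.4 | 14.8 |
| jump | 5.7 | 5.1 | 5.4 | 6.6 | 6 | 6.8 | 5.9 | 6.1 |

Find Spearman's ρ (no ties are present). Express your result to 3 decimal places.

0.286

Rank sprint: 5, 4, 1, 8, 3, 2, 6, 7
Rank jump: 3, 1, 2, 7, 5, 8, 4, 6
d = rank(sprint) − rank(jump): 2, 3, -1, 1, -2, -6, 2, 1; Σd² = 60
ρ = 1 − 6Σd² / [n(n²−1)] = 1 − 6×60 / (8×63) = 1 − 360/504 ≈ 0.286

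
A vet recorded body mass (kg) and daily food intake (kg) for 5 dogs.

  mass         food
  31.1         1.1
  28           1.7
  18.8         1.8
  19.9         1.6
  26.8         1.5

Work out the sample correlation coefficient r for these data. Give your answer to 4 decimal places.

n = 5, Σx = 124.6, Σy = 7.7, Σx² = 3218.9, Σy² = 12.15, Σxy = 187.69
nΣxy − ΣxΣy = 938.45 − 959.42 = -20.97
nΣx² − (Σx)² = 16094.5 − 15525.16 = 569.34; nΣy² − (Σy)² = 60.75 − 59.29 = 1.46
r = -20.97 / √(569.34 × 1.46) = -20.97 / 28.8312 ≈ -0.7273

-0.7273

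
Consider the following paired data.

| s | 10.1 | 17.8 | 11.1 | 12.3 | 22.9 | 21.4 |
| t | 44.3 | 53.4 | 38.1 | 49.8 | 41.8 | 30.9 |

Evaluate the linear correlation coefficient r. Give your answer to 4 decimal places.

-0.2849

n = 6, Σs = 95.6, Σt = 258.3, Σs² = 1675.72, Σt² = 11447.75, Σst = 4051.88
nΣst − ΣsΣt = 24311.28 − 24693.48 = -382.2
nΣs² − (Σs)² = 10054.32 − 9139.36 = 914.96; nΣt² − (Σt)² = 68686.5 − 66718.89 = 1967.61
r = -382.2 / √(914.96 × 1967.61) = -382.2 / 1341.7468 ≈ -0.2849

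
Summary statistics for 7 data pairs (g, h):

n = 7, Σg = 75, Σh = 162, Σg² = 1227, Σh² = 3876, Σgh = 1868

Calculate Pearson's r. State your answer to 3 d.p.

0.571

r = (nΣgh − ΣgΣh) / √[(nΣg² − (Σg)²)(nΣh² − (Σh)²)]
Numerator: 7×1868 − 75×162 = 926
Denominator: √[(8589 − 5625)(27132 − 26244)] = √[2964 × 888] = 1622.3538
r = 926 / 1622.3538 ≈ 0.571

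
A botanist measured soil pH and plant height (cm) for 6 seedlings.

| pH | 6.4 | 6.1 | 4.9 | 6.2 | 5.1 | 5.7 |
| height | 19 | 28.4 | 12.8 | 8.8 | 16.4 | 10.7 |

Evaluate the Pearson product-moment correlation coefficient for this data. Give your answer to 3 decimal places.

0.264

n = 6, Σx = 34.4, Σy = 96.1, Σx² = 199.12, Σy² = 1792.29, Σxy = 556.75
nΣxy − ΣxΣy = 3340.5 − 3305.84 = 34.66
nΣx² − (Σx)² = 1194.72 − 1183.36 = 11.36; nΣy² − (Σy)² = 10753.74 − 9235.21 = 1518.53
r = 34.66 / √(11.36 × 1518.53) = 34.66 / 131.3412 ≈ 0.264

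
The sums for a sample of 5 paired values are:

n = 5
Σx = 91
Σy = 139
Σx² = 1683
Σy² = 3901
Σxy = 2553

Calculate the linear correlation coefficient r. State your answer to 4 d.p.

r = (nΣxy − ΣxΣy) / √[(nΣx² − (Σx)²)(nΣy² − (Σy)²)]
Numerator: 5×2553 − 91×139 = 116
Denominator: √[(8415 − 8281)(19505 − 19321)] = √[134 × 184] = 157.0223
r = 116 / 157.0223 ≈ 0.7387

0.7387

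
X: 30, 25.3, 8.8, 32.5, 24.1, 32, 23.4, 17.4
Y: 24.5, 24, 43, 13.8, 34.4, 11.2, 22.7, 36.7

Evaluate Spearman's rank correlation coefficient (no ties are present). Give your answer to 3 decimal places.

Rank X: 6, 5, 1, 8, 4, 7, 3, 2
Rank Y: 5, 4, 8, 2, 6, 1, 3, 7
d = rank(X) − rank(Y): 1, 1, -7, 6, -2, 6, 0, -5; Σd² = 152
ρ = 1 − 6Σd² / [n(n²−1)] = 1 − 6×152 / (8×63) = 1 − 912/504 ≈ -0.810

-0.810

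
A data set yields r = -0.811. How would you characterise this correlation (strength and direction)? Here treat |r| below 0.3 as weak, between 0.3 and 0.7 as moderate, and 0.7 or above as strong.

strong negative

r = -0.811 < 0 so the relationship is negative.
|r| = 0.811, which falls in the strong range.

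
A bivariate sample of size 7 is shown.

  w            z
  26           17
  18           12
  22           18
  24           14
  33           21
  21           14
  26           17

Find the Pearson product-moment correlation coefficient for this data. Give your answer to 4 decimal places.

n = 7, Σw = 170, Σz = 113, Σw² = 4266, Σz² = 1879, Σwz = 2819
nΣwz − ΣwΣz = 19733 − 19210 = 523
nΣw² − (Σw)² = 29862 − 28900 = 962; nΣz² − (Σz)² = 13153 − 12769 = 384
r = 523 / √(962 × 384) = 523 / 607.7894 ≈ 0.8605

0.8605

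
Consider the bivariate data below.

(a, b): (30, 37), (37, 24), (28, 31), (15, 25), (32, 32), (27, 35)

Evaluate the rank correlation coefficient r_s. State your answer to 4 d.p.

-0.1429

Rank a: 4, 6, 3, 1, 5, 2
Rank b: 6, 1, 3, 2, 4, 5
d = rank(a) − rank(b): -2, 5, 0, -1, 1, -3; Σd² = 40
ρ = 1 − 6Σd² / [n(n²−1)] = 1 − 6×40 / (6×35) = 1 − 240/210 ≈ -0.1429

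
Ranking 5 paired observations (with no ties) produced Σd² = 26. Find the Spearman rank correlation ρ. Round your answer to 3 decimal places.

-0.300

ρ = 1 − 6Σd² / [n(n²−1)] = 1 − 6×26 / (5×24)
  = 1 − 156/120 = 1 − 1.3000 ≈ -0.300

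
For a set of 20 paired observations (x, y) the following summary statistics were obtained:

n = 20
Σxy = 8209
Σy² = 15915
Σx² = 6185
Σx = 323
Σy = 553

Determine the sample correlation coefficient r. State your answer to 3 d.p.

r = (nΣxy − ΣxΣy) / √[(nΣx² − (Σx)²)(nΣy² − (Σy)²)]
Numerator: 20×8209 − 323×553 = -14439
Denominator: √[(123700 − 104329)(318300 − 305809)] = √[19371 × 12491] = 15555.1651
r = -14439 / 15555.1651 ≈ -0.928

-0.928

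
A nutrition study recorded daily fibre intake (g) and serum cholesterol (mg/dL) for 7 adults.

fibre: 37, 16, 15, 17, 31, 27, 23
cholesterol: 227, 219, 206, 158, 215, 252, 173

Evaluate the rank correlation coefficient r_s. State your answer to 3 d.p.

Rank fibre: 7, 2, 1, 3, 6, 5, 4
Rank cholesterol: 6, 5, 3, 1, 4, 7, 2
d = rank(fibre) − rank(cholesterol): 1, -3, -2, 2, 2, -2, 2; Σd² = 30
ρ = 1 − 6Σd² / [n(n²−1)] = 1 − 6×30 / (7×48) = 1 − 180/336 ≈ 0.464

0.464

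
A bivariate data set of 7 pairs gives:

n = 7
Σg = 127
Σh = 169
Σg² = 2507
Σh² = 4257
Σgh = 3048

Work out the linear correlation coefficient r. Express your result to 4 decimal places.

-0.0958

r = (nΣgh − ΣgΣh) / √[(nΣg² − (Σg)²)(nΣh² − (Σh)²)]
Numerator: 7×3048 − 127×169 = -127
Denominator: √[(17549 − 16129)(29799 − 28561)] = √[1420 × 1238] = 1325.8808
r = -127 / 1325.8808 ≈ -0.0958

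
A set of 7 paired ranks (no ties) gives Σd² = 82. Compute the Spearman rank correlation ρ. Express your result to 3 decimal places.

ρ = 1 − 6Σd² / [n(n²−1)] = 1 − 6×82 / (7×48)
  = 1 − 492/336 = 1 − 1.4643 ≈ -0.464

-0.464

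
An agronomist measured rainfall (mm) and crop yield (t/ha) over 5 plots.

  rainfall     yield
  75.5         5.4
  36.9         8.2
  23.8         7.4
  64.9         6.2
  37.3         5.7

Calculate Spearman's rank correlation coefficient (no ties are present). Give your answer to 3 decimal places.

Rank rainfall: 5, 2, 1, 4, 3
Rank yield: 1, 5, 4, 3, 2
d = rank(rainfall) − rank(yield): 4, -3, -3, 1, 1; Σd² = 36
ρ = 1 − 6Σd² / [n(n²−1)] = 1 − 6×36 / (5×24) = 1 − 216/120 ≈ -0.800

-0.800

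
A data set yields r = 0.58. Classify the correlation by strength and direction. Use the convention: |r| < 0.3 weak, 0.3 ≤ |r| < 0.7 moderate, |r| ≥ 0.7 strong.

r = 0.58 > 0 so the relationship is positive.
|r| = 0.58, which falls in the moderate range.

moderate positive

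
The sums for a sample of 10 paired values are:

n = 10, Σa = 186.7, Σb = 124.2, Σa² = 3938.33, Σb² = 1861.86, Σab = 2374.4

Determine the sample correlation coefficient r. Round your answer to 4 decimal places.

r = (nΣab − ΣaΣb) / √[(nΣa² − (Σa)²)(nΣb² − (Σb)²)]
Numerator: 10×2374.4 − 186.7×124.2 = 555.86
Denominator: √[(39383.3 − 34856.89)(18618.6 − 15425.64)] = √[4526.41 × 3192.96] = 3801.6636
r = 555.86 / 3801.6636 ≈ 0.1462

0.1462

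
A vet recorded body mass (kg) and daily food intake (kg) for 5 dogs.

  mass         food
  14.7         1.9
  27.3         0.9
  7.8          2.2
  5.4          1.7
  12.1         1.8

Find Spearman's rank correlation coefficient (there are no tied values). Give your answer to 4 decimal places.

-0.3000

Rank mass: 4, 5, 2, 1, 3
Rank food: 4, 1, 5, 2, 3
d = rank(mass) − rank(food): 0, 4, -3, -1, 0; Σd² = 26
ρ = 1 − 6Σd² / [n(n²−1)] = 1 − 6×26 / (5×24) = 1 − 156/120 ≈ -0.3000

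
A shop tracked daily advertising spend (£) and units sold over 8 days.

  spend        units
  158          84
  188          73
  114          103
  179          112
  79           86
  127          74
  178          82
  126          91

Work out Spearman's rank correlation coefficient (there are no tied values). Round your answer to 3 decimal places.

Rank spend: 5, 8, 2, 7, 1, 4, 6, 3
Rank units: 4, 1, 7, 8, 5, 2, 3, 6
d = rank(spend) − rank(units): 1, 7, -5, -1, -4, 2, 3, -3; Σd² = 114
ρ = 1 − 6Σd² / [n(n²−1)] = 1 − 6×114 / (8×63) = 1 − 684/504 ≈ -0.357

-0.357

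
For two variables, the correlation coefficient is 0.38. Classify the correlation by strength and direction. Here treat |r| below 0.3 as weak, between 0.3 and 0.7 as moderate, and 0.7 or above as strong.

moderate positive

r = 0.38 > 0 so the relationship is positive.
|r| = 0.38, which falls in the moderate range.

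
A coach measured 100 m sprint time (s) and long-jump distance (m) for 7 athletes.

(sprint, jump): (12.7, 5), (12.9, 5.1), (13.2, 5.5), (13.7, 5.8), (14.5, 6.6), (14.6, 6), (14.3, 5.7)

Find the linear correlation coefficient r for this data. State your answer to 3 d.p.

0.881

n = 7, Σx = 95.9, Σy = 39.7, Σx² = 1317.53, Σy² = 226.95, Σxy = 546.16
nΣxy − ΣxΣy = 3823.12 − 3807.23 = 15.89
nΣx² − (Σx)² = 9222.71 − 9196.81 = 25.9; nΣy² − (Σy)² = 1588.65 − 1576.09 = 12.56
r = 15.89 / √(25.9 × 12.56) = 15.89 / 18.0362 ≈ 0.881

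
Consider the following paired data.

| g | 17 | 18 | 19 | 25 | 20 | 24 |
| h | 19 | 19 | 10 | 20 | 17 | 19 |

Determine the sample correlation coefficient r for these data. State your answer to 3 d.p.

n = 6, Σg = 123, Σh = 104, Σg² = 2575, Σh² = 1872, Σgh = 2151
nΣgh − ΣgΣh = 12906 − 12792 = 114
nΣg² − (Σg)² = 15450 − 15129 = 321; nΣh² − (Σh)² = 11232 − 10816 = 416
r = 114 / √(321 × 416) = 114 / 365.4258 ≈ 0.312

0.312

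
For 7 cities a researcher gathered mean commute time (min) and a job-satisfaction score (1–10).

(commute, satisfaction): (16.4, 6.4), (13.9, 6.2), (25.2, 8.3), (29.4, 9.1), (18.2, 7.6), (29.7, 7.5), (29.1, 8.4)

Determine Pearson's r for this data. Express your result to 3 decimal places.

0.830

n = 7, Σx = 161.9, Σy = 53.5, Σx² = 4021.71, Σy² = 415.67, Σxy = 1273.35
nΣxy − ΣxΣy = 8913.45 − 8661.65 = 251.8
nΣx² − (Σx)² = 28151.97 − 26211.61 = 1940.36; nΣy² − (Σy)² = 2909.69 − 2862.25 = 47.44
r = 251.8 / √(1940.36 × 47.44) = 251.8 / 303.3985 ≈ 0.830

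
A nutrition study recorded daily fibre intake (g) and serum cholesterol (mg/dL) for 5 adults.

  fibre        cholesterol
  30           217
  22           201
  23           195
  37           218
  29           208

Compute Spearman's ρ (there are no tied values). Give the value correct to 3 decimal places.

0.900

Rank fibre: 4, 1, 2, 5, 3
Rank cholesterol: 4, 2, 1, 5, 3
d = rank(fibre) − rank(cholesterol): 0, -1, 1, 0, 0; Σd² = 2
ρ = 1 − 6Σd² / [n(n²−1)] = 1 − 6×2 / (5×24) = 1 − 12/120 ≈ 0.900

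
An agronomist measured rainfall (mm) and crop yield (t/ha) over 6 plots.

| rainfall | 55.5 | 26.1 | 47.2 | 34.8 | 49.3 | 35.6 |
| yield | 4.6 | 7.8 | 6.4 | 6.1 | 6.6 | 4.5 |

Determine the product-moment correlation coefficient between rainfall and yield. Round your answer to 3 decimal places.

n = 6, Σx = 248.5, Σy = 36, Σx² = 10898.19, Σy² = 223.98, Σxy = 1458.82
nΣxy − ΣxΣy = 8752.92 − 8946 = -193.08
nΣx² − (Σx)² = 65389.14 − 61752.25 = 3636.89; nΣy² − (Σy)² = 1343.88 − 1296 = 47.88
r = -193.08 / √(3636.89 × 47.88) = -193.08 / 417.2940 ≈ -0.463

-0.463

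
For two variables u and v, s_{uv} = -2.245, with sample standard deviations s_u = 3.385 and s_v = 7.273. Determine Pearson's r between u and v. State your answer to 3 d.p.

-0.091

r = Cov(u,v) / (s_u · s_v) = -2.245 / (3.385 × 7.273)
  = -2.245 / 24.6191 ≈ -0.091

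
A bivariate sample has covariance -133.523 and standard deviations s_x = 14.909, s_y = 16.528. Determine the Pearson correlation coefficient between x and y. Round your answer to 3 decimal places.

r = Cov(x,y) / (s_x · s_y) = -133.523 / (14.909 × 16.528)
  = -133.523 / 246.4160 ≈ -0.542

-0.542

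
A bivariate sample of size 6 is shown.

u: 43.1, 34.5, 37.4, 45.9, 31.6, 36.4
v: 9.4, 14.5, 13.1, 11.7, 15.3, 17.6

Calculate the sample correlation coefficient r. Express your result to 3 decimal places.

n = 6, Σu = 228.9, Σv = 81.6, Σu² = 8876.95, Σv² = 1150.96, Σuv = 3056.48
nΣuv − ΣuΣv = 18338.88 − 18678.24 = -339.36
nΣu² − (Σu)² = 53261.7 − 52395.21 = 866.49; nΣv² − (Σv)² = 6905.76 − 6658.56 = 247.2
r = -339.36 / √(866.49 × 247.2) = -339.36 / 462.8135 ≈ -0.733

-0.733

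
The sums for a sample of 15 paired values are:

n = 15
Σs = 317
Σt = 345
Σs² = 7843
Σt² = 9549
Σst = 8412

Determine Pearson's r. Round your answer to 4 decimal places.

r = (nΣst − ΣsΣt) / √[(nΣs² − (Σs)²)(nΣt² − (Σt)²)]
Numerator: 15×8412 − 317×345 = 16815
Denominator: √[(117645 − 100489)(143235 − 119025)] = √[17156 × 24210] = 20380.0579
r = 16815 / 20380.0579 ≈ 0.8251

0.8251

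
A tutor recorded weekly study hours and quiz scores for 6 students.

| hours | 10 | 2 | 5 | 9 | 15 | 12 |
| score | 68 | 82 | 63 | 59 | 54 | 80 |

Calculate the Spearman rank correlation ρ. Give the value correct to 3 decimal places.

-0.486

Rank hours: 4, 1, 2, 3, 6, 5
Rank score: 4, 6, 3, 2, 1, 5
d = rank(hours) − rank(score): 0, -5, -1, 1, 5, 0; Σd² = 52
ρ = 1 − 6Σd² / [n(n²−1)] = 1 − 6×52 / (6×35) = 1 − 312/210 ≈ -0.486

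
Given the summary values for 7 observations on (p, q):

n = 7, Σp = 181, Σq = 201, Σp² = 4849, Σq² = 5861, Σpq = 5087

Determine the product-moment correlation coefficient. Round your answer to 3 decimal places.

r = (nΣpq − ΣpΣq) / √[(nΣp² − (Σp)²)(nΣq² − (Σq)²)]
Numerator: 7×5087 − 181×201 = -772
Denominator: √[(33943 − 32761)(41027 − 40401)] = √[1182 × 626] = 860.1930
r = -772 / 860.1930 ≈ -0.897

-0.897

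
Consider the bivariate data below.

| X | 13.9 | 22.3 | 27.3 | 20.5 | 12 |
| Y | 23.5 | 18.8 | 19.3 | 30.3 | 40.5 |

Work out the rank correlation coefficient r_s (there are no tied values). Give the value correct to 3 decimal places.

-0.800

Rank X: 2, 4, 5, 3, 1
Rank Y: 3, 1, 2, 4, 5
d = rank(X) − rank(Y): -1, 3, 3, -1, -4; Σd² = 36
ρ = 1 − 6Σd² / [n(n²−1)] = 1 − 6×36 / (5×24) = 1 − 216/120 ≈ -0.800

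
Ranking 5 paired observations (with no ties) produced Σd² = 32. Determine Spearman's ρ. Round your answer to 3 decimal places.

-0.600

ρ = 1 − 6Σd² / [n(n²−1)] = 1 − 6×32 / (5×24)
  = 1 − 192/120 = 1 − 1.6000 ≈ -0.600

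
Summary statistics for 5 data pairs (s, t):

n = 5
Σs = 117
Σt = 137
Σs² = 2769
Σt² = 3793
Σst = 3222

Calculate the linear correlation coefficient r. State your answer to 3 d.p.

r = (nΣst − ΣsΣt) / √[(nΣs² − (Σs)²)(nΣt² − (Σt)²)]
Numerator: 5×3222 − 117×137 = 81
Denominator: √[(13845 − 13689)(18965 − 18769)] = √[156 × 196] = 174.8599
r = 81 / 174.8599 ≈ 0.463

0.463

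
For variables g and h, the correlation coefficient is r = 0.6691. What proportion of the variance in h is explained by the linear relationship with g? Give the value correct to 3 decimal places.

0.448

r² = (0.6691)² = 0.448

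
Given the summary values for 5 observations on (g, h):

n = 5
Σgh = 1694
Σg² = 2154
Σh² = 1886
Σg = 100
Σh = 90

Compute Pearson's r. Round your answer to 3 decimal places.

r = (nΣgh − ΣgΣh) / √[(nΣg² − (Σg)²)(nΣh² − (Σh)²)]
Numerator: 5×1694 − 100×90 = -530
Denominator: √[(10770 − 10000)(9430 − 8100)] = √[770 × 1330] = 1011.9783
r = -530 / 1011.9783 ≈ -0.524

-0.524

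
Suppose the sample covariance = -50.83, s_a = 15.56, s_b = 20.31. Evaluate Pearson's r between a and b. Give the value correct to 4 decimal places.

r = Cov(a,b) / (s_a · s_b) = -50.83 / (15.56 × 20.31)
  = -50.83 / 316.0236 ≈ -0.1608

-0.1608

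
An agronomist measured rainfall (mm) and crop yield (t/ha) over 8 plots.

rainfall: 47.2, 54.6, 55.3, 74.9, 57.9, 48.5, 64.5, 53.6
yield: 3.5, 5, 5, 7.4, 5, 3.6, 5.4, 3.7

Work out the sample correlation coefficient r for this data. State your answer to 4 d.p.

0.9522

n = 8, Σx = 456.5, Σy = 38.6, Σx² = 26614.97, Σy² = 197.82, Σxy = 2279.68
nΣxy − ΣxΣy = 18237.44 − 17620.9 = 616.54
nΣx² − (Σx)² = 212919.76 − 208392.25 = 4527.51; nΣy² − (Σy)² = 1582.56 − 1489.96 = 92.6
r = 616.54 / √(4527.51 × 92.6) = 616.54 / 647.4932 ≈ 0.9522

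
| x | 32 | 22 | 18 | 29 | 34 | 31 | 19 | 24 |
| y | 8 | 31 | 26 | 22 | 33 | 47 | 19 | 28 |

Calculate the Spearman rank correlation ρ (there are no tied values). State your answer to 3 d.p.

0.238

Rank x: 7, 3, 1, 5, 8, 6, 2, 4
Rank y: 1, 6, 4, 3, 7, 8, 2, 5
d = rank(x) − rank(y): 6, -3, -3, 2, 1, -2, 0, -1; Σd² = 64
ρ = 1 − 6Σd² / [n(n²−1)] = 1 − 6×64 / (8×63) = 1 − 384/504 ≈ 0.238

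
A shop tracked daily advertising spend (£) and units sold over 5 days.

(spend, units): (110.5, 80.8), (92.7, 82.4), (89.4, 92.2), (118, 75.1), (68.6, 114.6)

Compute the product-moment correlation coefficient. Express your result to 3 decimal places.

-0.933

n = 5, Σx = 479.2, Σy = 445.1, Σx² = 47425.86, Σy² = 40592.41, Σxy = 41532.92
nΣxy − ΣxΣy = 207664.6 − 213291.92 = -5627.32
nΣx² − (Σx)² = 237129.3 − 229632.64 = 7496.66; nΣy² − (Σy)² = 202962.05 − 198114.01 = 4848.04
r = -5627.32 / √(7496.66 × 4848.04) = -5627.32 / 6028.6074 ≈ -0.933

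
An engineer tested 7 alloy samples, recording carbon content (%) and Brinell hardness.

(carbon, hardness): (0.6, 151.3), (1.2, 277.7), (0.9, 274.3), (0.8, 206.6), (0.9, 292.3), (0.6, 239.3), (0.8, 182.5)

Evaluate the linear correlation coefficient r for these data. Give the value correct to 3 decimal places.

n = 7, Σx = 5.8, Σy = 1624, Σx² = 5.06, Σy² = 393943.06, Σxy = 1388.82
nΣxy − ΣxΣy = 9721.74 − 9419.2 = 302.54
nΣx² − (Σx)² = 35.42 − 33.64 = 1.78; nΣy² − (Σy)² = 2757601.42 − 2637376 = 120225.42
r = 302.54 / √(1.78 × 120225.42) = 302.54 / 462.6027 ≈ 0.654

0.654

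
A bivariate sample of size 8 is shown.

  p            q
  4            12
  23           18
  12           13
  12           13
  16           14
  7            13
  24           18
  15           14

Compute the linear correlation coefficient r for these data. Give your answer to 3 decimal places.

n = 8, Σp = 113, Σq = 115, Σp² = 1939, Σq² = 1691, Σpq = 1731
nΣpq − ΣpΣq = 13848 − 12995 = 853
nΣp² − (Σp)² = 15512 − 12769 = 2743; nΣq² − (Σq)² = 13528 − 13225 = 303
r = 853 / √(2743 × 303) = 853 / 911.6628 ≈ 0.936

0.936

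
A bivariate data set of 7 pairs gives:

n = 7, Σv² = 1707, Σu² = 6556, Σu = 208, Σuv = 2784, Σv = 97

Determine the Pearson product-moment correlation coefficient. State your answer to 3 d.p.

-0.266

r = (nΣuv − ΣuΣv) / √[(nΣu² − (Σu)²)(nΣv² − (Σv)²)]
Numerator: 7×2784 − 208×97 = -688
Denominator: √[(45892 − 43264)(11949 − 9409)] = √[2628 × 2540] = 2583.6254
r = -688 / 2583.6254 ≈ -0.266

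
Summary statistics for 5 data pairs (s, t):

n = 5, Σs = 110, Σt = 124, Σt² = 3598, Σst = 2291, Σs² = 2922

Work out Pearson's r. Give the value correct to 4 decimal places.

r = (nΣst − ΣsΣt) / √[(nΣs² − (Σs)²)(nΣt² − (Σt)²)]
Numerator: 5×2291 − 110×124 = -2185
Denominator: √[(14610 − 12100)(17990 − 15376)] = √[2510 × 2614] = 2561.4722
r = -2185 / 2561.4722 ≈ -0.8530

-0.8530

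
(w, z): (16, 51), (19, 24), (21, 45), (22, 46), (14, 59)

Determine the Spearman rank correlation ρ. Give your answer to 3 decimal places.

Rank w: 2, 3, 4, 5, 1
Rank z: 4, 1, 2, 3, 5
d = rank(w) − rank(z): -2, 2, 2, 2, -4; Σd² = 32
ρ = 1 − 6Σd² / [n(n²−1)] = 1 − 6×32 / (5×24) = 1 − 192/120 ≈ -0.600

-0.600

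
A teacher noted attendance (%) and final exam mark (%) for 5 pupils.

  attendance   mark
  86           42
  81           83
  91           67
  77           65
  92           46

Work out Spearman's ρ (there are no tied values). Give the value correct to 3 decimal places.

Rank attendance: 3, 2, 4, 1, 5
Rank mark: 1, 5, 4, 3, 2
d = rank(attendance) − rank(mark): 2, -3, 0, -2, 3; Σd² = 26
ρ = 1 − 6Σd² / [n(n²−1)] = 1 − 6×26 / (5×24) = 1 − 156/120 ≈ -0.300

-0.300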